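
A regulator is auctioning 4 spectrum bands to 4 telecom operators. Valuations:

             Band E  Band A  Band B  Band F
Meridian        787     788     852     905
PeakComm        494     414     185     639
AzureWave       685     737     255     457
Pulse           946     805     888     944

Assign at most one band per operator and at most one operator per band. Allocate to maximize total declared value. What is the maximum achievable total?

Max total: $3174M

Optimal: Meridian→Band B ($852M), PeakComm→Band F ($639M), AzureWave→Band A ($737M), Pulse→Band E ($946M) — total 852+639+737+946 = $3174M.
Max-entry greedy (repeatedly take the single best remaining cell) gives $2773M, worse by 401.
Next-best assignment: Meridian→Band E, PeakComm→Band F, AzureWave→Band A, Pulse→Band B = $3051M.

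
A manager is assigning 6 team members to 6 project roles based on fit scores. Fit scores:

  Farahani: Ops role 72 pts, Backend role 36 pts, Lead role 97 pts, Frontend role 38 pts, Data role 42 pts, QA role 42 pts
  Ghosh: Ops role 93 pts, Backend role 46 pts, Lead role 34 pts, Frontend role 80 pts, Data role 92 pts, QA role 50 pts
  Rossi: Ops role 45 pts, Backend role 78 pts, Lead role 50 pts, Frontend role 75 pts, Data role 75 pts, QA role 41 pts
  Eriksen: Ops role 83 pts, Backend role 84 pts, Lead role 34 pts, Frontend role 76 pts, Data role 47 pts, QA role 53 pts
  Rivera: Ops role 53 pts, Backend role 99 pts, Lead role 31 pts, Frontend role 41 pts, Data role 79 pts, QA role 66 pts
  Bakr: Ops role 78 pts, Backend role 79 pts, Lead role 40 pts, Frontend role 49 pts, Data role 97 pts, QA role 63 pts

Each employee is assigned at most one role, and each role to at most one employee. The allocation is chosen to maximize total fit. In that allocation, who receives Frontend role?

Rossi receives Frontend role.

Optimal: Farahani→Lead role (97 pts), Ghosh→Ops role (93 pts), Rossi→Frontend role (75 pts), Eriksen→QA role (53 pts), Rivera→Backend role (99 pts), Bakr→Data role (97 pts) — total 97+93+75+53+99+97 = 514 pts.
Max-entry greedy (repeatedly take the single best remaining cell) gives 503 pts, worse by 11.
Next-best assignment: Farahani→Lead role, Ghosh→Ops role, Rossi→Frontend role, Eriksen→Backend role, Rivera→QA role, Bakr→Data role = 512 pts.
Rossi's own top role is Backend role (78 pts), but forcing Rossi→Backend role and reassigning the rest optimally gives only 507 pts — worse by 7.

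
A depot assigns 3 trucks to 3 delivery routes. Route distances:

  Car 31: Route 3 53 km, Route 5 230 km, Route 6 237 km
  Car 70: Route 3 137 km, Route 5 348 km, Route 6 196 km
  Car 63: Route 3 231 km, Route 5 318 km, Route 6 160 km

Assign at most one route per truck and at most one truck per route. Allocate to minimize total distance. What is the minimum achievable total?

Treat this as an assignment problem: match each truck to one route.
Optimal: Car 31→Route 5 (230 km), Car 70→Route 3 (137 km), Car 63→Route 6 (160 km) — total 230+137+160 = 527 km.
Column-greedy (each route in turn goes to its cheapest remaining truck) gives 567 km, worse by 40.
Next-best assignment: Car 31→Route 3, Car 70→Route 5, Car 63→Route 6 = 561 km.
Swapping Car 70↔Car 63 (Car 70→Route 6 196 km, Car 63→Route 3 231 km) adds 130.

Minimum total: 527 km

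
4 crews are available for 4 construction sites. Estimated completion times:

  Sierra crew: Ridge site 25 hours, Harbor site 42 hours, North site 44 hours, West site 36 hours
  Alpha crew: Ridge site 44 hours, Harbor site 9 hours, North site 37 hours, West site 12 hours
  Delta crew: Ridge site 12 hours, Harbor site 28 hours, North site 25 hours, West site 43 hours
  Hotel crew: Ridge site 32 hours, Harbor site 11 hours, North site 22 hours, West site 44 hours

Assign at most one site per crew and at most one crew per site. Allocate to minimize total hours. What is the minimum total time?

This is the linear assignment problem.
Optimal: Sierra crew→Ridge site (25 hours), Alpha crew→West site (12 hours), Delta crew→North site (25 hours), Hotel crew→Harbor site (11 hours) — total 25+12+25+11 = 73 hours.
Column-greedy (each site in turn goes to its cheapest remaining crew) gives 79 hours, worse by 6.
Next-best assignment: Sierra crew→North site, Alpha crew→West site, Delta crew→Ridge site, Hotel crew→Harbor site = 79 hours.
Every other assignment is strictly worse.

Minimum total: 73 hours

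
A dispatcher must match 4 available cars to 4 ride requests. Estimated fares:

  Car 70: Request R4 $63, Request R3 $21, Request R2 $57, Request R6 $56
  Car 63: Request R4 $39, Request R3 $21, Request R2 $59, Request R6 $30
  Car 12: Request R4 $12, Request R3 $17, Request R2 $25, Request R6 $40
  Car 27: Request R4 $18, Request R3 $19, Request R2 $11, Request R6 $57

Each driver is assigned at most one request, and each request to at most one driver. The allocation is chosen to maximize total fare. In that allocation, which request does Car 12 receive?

This is a one-to-one assignment (maximum-weight bipartite matching).
Optimal: Car 70→Request R4 ($63), Car 63→Request R2 ($59), Car 12→Request R3 ($17), Car 27→Request R6 ($57) — total 63+59+17+57 = $196.
Row-greedy (each driver in turn takes its best remaining request) gives $181, worse by 15.
Every other assignment is strictly worse.
Car 12's own top request is Request R6 ($40), but forcing Car 12→Request R6 and reassigning the rest optimally gives only $181 — worse by 15.

Car 12 receives Request R3.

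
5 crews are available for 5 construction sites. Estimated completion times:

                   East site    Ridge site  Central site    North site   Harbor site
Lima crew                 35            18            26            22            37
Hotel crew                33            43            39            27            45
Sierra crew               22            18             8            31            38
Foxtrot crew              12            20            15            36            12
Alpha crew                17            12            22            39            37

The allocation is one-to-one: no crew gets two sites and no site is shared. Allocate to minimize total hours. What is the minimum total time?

Treat this as an assignment problem: match each crew to one site.
Optimal: Lima crew→Ridge site (18 hours), Hotel crew→North site (27 hours), Sierra crew→Central site (8 hours), Foxtrot crew→Harbor site (12 hours), Alpha crew→East site (17 hours) — total 18+27+8+12+17 = 82 hours.
Column-greedy (each site in turn goes to its cheapest remaining crew) gives 99 hours, worse by 17.
Next-best assignment: Lima crew→North site, Hotel crew→East site, Sierra crew→Central site, Foxtrot crew→Harbor site, Alpha crew→Ridge site = 87 hours.

Min total: 82 hours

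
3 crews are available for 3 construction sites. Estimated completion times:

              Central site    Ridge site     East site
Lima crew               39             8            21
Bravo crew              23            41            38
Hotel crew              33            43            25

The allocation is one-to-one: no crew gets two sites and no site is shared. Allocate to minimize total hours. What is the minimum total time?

This is the linear assignment problem.
Optimal: Lima crew→Ridge site (8 hours), Bravo crew→Central site (23 hours), Hotel crew→East site (25 hours) — total 8+23+25 = 56 hours.
Swapping Bravo crew↔Lima crew (Bravo crew→Ridge site 41 hours, Lima crew→Central site 39 hours) adds 49.

Min total: 56 hours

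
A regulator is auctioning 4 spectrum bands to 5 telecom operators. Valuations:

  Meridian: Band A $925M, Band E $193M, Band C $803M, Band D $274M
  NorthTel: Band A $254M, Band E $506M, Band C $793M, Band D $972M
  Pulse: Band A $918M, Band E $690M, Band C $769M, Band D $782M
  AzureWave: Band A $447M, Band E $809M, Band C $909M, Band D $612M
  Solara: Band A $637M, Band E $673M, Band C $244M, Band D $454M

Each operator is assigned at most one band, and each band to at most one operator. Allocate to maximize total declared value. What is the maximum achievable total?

Max total: $3502M

Treat this as an assignment problem: match each operator to one band.
Optimal: Pulse→Band A ($918M), AzureWave→Band E ($809M), Meridian→Band C ($803M), NorthTel→Band D ($972M) — total 918+809+803+972 = $3502M.
Column-greedy (each band in turn goes to its best remaining operator) gives $3309M, worse by 193.
Swapping Pulse↔AzureWave (Pulse→Band E $690M, AzureWave→Band A $447M) loses 590.
Checked against all permutations: $3502M is optimal.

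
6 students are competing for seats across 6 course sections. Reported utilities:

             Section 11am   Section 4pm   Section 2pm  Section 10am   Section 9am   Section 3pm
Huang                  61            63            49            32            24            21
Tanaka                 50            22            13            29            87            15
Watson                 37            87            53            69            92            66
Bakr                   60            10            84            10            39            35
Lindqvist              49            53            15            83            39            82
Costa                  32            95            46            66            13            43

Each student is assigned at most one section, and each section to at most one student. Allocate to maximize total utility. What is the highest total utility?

Optimal: Huang→Section 11am (61 points), Tanaka→Section 9am (87 points), Watson→Section 10am (69 points), Bakr→Section 2pm (84 points), Lindqvist→Section 3pm (82 points), Costa→Section 4pm (95 points) — total 61+87+69+84+82+95 = 478 points.
Max-entry greedy (repeatedly take the single best remaining cell) gives 430 points, worse by 48.
Next-best assignment: Huang→Section 11am, Tanaka→Section 9am, Watson→Section 3pm, Bakr→Section 2pm, Lindqvist→Section 10am, Costa→Section 4pm = 476 points.

Max total: 478 points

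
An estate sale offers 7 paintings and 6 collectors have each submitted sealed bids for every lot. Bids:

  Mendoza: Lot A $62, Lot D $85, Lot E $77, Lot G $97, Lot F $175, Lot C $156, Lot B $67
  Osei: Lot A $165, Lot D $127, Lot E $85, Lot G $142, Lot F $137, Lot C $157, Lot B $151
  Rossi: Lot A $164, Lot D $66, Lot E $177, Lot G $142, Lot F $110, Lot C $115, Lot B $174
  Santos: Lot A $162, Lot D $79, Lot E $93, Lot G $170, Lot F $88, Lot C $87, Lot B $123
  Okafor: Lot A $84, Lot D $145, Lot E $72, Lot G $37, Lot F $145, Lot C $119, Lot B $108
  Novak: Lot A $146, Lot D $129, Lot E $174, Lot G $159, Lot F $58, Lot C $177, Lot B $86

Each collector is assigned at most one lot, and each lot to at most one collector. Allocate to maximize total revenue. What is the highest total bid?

Maximum total: $1009

Optimal: Mendoza→Lot F ($175), Osei→Lot A ($165), Rossi→Lot E ($177), Santos→Lot G ($170), Okafor→Lot D ($145), Novak→Lot C ($177) — total 175+165+177+170+145+177 = $1009.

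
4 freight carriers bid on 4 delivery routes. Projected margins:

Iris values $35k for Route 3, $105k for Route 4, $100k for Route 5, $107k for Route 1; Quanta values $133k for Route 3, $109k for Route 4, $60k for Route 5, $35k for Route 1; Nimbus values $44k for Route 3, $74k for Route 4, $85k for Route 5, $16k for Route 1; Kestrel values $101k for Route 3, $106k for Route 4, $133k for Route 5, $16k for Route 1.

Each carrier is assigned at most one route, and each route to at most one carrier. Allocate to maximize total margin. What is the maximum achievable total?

This is a one-to-one assignment (maximum-weight bipartite matching).
Optimal: Iris→Route 1 ($107k), Quanta→Route 3 ($133k), Nimbus→Route 4 ($74k), Kestrel→Route 5 ($133k) — total 107+133+74+133 = $447k.
Row-greedy (each carrier in turn takes its best remaining route) gives $431k, worse by 16.
Next-best assignment: Iris→Route 1, Quanta→Route 3, Nimbus→Route 5, Kestrel→Route 4 = $431k.
Checked against all permutations: $447k is optimal.

Max total: $447k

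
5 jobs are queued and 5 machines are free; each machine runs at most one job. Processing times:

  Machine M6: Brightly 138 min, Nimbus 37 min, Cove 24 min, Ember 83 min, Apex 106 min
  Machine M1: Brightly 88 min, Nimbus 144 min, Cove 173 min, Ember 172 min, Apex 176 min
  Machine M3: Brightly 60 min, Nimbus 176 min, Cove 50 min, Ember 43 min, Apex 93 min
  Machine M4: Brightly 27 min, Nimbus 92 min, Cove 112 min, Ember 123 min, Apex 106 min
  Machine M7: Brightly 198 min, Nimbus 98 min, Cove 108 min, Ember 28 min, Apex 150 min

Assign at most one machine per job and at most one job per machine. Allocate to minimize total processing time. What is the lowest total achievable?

Minimum total: 309 min

This is the linear assignment problem.
Optimal: Brightly→Machine M1 (88 min), Nimbus→Machine M6 (37 min), Cove→Machine M3 (50 min), Ember→Machine M7 (28 min), Apex→Machine M4 (106 min) — total 88+37+50+28+106 = 309 min.
Column-greedy (each machine in turn goes to its cheapest remaining job) gives 397 min, worse by 88.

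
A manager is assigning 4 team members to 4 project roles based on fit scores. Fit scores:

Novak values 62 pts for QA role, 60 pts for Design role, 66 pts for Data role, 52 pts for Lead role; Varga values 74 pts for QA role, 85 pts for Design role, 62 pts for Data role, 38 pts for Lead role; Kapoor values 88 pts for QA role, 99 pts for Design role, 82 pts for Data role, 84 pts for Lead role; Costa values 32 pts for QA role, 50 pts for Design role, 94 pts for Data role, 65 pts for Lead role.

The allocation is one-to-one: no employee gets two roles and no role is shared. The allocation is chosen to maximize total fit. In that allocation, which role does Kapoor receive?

Optimal: Novak→QA role (62 pts), Varga→Design role (85 pts), Kapoor→Lead role (84 pts), Costa→Data role (94 pts) — total 62+85+84+94 = 325 pts.
Column-greedy (each role in turn goes to its best remaining employee) gives 319 pts, worse by 6.
Swapping Varga↔Kapoor (Varga→Lead role 38 pts, Kapoor→Design role 99 pts) loses 32.
Checked against all permutations: 325 pts is optimal.
Kapoor's own top role is Design role (99 pts), but forcing Kapoor→Design role and reassigning the rest optimally gives only 319 pts — worse by 6.

Kapoor receives Lead role.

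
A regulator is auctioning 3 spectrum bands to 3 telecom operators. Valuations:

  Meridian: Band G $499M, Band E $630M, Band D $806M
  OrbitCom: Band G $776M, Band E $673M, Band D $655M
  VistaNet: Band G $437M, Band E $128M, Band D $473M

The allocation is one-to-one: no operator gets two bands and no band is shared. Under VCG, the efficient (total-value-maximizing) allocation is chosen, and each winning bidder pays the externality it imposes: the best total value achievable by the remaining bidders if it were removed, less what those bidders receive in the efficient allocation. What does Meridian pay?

Meridian pays $139M.

Efficient allocation: Meridian→Band D ($806M), OrbitCom→Band E ($673M), VistaNet→Band G ($437M); total welfare W = $1916M.
Meridian receives Band D at value $806M, so the others get W − 806 = $1110M.
Without Meridian: best allocation of the remaining 2 bidders over all 3 bands is OrbitCom→Band G ($776M), VistaNet→Band D ($473M), total $1249M.
VCG payment = (others' best without Meridian) − (others' welfare with Meridian) = 1249 − 1110 = $139M.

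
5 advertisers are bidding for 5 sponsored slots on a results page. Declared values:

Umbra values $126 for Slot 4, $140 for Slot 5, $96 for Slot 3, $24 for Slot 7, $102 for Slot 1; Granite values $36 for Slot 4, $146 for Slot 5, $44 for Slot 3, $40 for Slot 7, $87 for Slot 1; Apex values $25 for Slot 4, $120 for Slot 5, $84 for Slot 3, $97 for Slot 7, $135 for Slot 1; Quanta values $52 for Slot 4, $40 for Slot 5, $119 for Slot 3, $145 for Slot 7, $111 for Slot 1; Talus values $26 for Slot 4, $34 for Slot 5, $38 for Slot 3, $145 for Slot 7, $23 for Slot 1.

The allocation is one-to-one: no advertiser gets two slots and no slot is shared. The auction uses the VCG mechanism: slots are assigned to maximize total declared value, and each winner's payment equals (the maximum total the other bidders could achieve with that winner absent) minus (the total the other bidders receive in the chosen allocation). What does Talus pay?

Talus pays $26.

Efficient allocation: Umbra→Slot 4 ($126), Granite→Slot 5 ($146), Apex→Slot 1 ($135), Quanta→Slot 3 ($119), Talus→Slot 7 ($145); total welfare W = $671.
Talus receives Slot 7 at value $145, so the others get W − 145 = $526.
Without Talus: best allocation of the remaining 4 bidders over all 5 slots is Umbra→Slot 4 ($126), Granite→Slot 5 ($146), Apex→Slot 1 ($135), Quanta→Slot 7 ($145), total $552.
VCG payment = (others' best without Talus) − (others' welfare with Talus) = 552 − 526 = $26.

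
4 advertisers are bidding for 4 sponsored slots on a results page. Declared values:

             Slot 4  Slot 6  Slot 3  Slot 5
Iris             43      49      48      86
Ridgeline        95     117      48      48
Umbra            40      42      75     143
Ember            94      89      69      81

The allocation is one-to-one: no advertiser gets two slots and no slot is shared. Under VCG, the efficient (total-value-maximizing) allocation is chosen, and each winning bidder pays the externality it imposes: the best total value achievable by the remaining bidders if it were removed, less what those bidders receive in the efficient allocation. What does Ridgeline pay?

Ridgeline pays $1.

Efficient allocation: Iris→Slot 3 ($48), Ridgeline→Slot 6 ($117), Umbra→Slot 5 ($143), Ember→Slot 4 ($94); total welfare W = $402.
Ridgeline receives Slot 6 at value $117, so the others get W − 117 = $285.
Without Ridgeline: best allocation of the remaining 3 bidders over all 4 slots is Iris→Slot 6 ($49), Umbra→Slot 5 ($143), Ember→Slot 4 ($94), total $286.
VCG payment = (others' best without Ridgeline) − (others' welfare with Ridgeline) = 286 − 285 = $1.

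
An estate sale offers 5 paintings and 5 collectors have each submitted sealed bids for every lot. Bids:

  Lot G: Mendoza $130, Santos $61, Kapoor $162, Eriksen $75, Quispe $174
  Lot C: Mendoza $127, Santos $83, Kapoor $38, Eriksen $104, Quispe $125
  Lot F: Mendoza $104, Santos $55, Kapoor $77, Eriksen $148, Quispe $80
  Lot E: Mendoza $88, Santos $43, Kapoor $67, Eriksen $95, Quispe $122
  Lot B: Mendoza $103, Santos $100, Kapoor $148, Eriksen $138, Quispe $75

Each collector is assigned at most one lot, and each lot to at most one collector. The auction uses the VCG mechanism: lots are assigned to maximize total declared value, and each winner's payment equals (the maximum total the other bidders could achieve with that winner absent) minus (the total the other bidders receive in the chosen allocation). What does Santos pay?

Santos pays $38.

Efficient allocation: Mendoza→Lot C ($127), Santos→Lot B ($100), Kapoor→Lot G ($162), Eriksen→Lot F ($148), Quispe→Lot E ($122); total welfare W = $659.
Santos receives Lot B at value $100, so the others get W − 100 = $559.
Without Santos: best allocation of the remaining 4 bidders over all 5 lots is Mendoza→Lot C ($127), Kapoor→Lot B ($148), Eriksen→Lot F ($148), Quispe→Lot G ($174), total $597.
VCG payment = (others' best without Santos) − (others' welfare with Santos) = 597 − 559 = $38.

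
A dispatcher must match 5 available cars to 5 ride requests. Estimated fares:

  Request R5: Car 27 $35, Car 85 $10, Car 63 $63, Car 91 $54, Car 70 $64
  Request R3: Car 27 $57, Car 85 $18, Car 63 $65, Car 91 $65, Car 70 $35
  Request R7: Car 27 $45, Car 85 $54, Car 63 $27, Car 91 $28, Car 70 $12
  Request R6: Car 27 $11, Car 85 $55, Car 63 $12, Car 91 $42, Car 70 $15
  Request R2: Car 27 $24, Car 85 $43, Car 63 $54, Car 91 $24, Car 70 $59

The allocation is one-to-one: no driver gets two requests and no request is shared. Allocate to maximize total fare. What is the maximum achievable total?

Treat this as an assignment problem: match each driver to one request.
Optimal: Car 27→Request R7 ($45), Car 85→Request R6 ($55), Car 63→Request R5 ($63), Car 91→Request R3 ($65), Car 70→Request R2 ($59) — total 45+55+63+65+59 = $287.
Row-greedy (each driver in turn takes its best remaining request) gives $262, worse by 25.
Next-best assignment: Car 27→Request R7, Car 85→Request R6, Car 63→Request R2, Car 91→Request R3, Car 70→Request R5 = $283.
Swapping Car 27↔Car 70 (Car 27→Request R2 $24, Car 70→Request R7 $12) loses 68.
No other one-to-one assignment exceeds $287.

Maximum total: $287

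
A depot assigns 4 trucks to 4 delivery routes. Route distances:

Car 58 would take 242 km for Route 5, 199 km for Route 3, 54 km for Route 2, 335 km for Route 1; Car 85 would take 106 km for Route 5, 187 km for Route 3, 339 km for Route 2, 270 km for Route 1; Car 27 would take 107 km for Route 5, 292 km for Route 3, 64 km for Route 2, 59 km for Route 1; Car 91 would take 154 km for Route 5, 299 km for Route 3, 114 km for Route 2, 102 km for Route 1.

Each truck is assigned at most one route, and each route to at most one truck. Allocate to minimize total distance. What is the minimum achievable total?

Optimal: Car 58→Route 2 (54 km), Car 85→Route 3 (187 km), Car 27→Route 5 (107 km), Car 91→Route 1 (102 km) — total 54+187+107+102 = 450 km.
Column-greedy (each route in turn goes to its cheapest remaining truck) gives 471 km, worse by 21.
Swapping Car 58↔Car 27 (Car 58→Route 5 242 km, Car 27→Route 2 64 km) adds 145.
No other one-to-one assignment undercuts 450 km.

Minimum total: 450 km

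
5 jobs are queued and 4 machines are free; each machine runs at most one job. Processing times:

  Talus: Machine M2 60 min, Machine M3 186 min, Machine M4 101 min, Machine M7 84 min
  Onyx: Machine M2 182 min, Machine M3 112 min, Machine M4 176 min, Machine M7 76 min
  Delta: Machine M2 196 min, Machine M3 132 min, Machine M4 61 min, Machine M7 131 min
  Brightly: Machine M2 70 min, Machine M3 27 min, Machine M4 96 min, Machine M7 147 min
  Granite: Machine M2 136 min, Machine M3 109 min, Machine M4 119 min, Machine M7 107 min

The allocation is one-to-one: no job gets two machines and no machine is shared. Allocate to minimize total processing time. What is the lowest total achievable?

Minimum total: 224 min

This is the linear assignment problem.
Optimal: Talus→Machine M2 (60 min), Brightly→Machine M3 (27 min), Delta→Machine M4 (61 min), Onyx→Machine M7 (76 min) — total 60+27+61+76 = 224 min.
Next-best assignment: Talus→Machine M2, Brightly→Machine M3, Delta→Machine M4, Granite→Machine M7 = 255 min.
Swapping Onyx↔Brightly (Onyx→Machine M3 112 min, Brightly→Machine M7 147 min) adds 156.
Every other assignment is strictly worse.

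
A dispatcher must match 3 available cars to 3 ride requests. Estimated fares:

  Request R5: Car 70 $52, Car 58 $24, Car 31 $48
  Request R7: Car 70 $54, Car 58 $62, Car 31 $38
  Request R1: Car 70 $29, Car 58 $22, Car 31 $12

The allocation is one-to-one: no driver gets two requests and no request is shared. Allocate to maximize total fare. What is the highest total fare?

Maximum total: $139

This is a one-to-one assignment (maximum-weight bipartite matching).
Optimal: Car 70→Request R1 ($29), Car 58→Request R7 ($62), Car 31→Request R5 ($48) — total 29+62+48 = $139.
Row-greedy (each driver in turn takes its best remaining request) gives $90, worse by 49.
Swapping Car 70↔Car 31 (Car 70→Request R5 $52, Car 31→Request R1 $12) loses 13.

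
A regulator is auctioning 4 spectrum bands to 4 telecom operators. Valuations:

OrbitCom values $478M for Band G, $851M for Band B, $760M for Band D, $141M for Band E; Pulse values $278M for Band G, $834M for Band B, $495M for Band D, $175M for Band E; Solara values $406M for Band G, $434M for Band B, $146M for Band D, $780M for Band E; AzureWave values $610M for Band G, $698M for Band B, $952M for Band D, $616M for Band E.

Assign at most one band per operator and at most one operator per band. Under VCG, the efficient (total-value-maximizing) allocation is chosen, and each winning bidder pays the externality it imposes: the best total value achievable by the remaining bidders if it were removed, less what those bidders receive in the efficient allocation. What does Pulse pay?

Pulse pays $373M.

Efficient allocation: OrbitCom→Band G ($478M), Pulse→Band B ($834M), Solara→Band E ($780M), AzureWave→Band D ($952M); total welfare W = $3044M.
Pulse receives Band B at value $834M, so the others get W − 834 = $2210M.
Without Pulse: best allocation of the remaining 3 bidders over all 4 bands is OrbitCom→Band B ($851M), Solara→Band E ($780M), AzureWave→Band D ($952M), total $2583M.
VCG payment = (others' best without Pulse) − (others' welfare with Pulse) = 2583 − 2210 = $373M.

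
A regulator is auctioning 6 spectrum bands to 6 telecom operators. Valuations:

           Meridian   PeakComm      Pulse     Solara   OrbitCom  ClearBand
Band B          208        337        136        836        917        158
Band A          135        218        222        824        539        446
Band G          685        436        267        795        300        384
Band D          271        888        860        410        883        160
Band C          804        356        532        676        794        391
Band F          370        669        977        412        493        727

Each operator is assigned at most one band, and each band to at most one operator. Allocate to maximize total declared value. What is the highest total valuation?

Max total: $4827M

Optimal: Meridian→Band C ($804M), PeakComm→Band D ($888M), Pulse→Band F ($977M), Solara→Band G ($795M), OrbitCom→Band B ($917M), ClearBand→Band A ($446M) — total 804+888+977+795+917+446 = $4827M.
Column-greedy (each band in turn goes to its best remaining operator) gives $4573M, worse by 254.
No other one-to-one assignment exceeds $4827M.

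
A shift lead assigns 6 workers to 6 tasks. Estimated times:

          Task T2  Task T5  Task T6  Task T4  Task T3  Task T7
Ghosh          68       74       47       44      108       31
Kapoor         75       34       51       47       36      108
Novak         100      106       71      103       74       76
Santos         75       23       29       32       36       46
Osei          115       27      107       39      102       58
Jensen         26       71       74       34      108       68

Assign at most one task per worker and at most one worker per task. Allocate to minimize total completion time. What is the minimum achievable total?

Minimum total: 223 min

Optimal: Ghosh→Task T7 (31 min), Kapoor→Task T3 (36 min), Novak→Task T6 (71 min), Santos→Task T4 (32 min), Osei→Task T5 (27 min), Jensen→Task T2 (26 min) — total 31+36+71+32+27+26 = 223 min.
Min-entry greedy (repeatedly take the single cheapest remaining cell) gives 226 min, worse by 3.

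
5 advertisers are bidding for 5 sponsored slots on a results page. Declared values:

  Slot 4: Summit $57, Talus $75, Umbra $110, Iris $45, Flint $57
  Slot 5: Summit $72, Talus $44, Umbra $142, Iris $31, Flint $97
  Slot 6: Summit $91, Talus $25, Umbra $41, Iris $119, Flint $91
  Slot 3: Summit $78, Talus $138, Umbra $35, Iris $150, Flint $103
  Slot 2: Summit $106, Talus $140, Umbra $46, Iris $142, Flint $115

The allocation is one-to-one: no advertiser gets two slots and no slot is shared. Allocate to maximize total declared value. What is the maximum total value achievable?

This is a one-to-one assignment (maximum-weight bipartite matching).
Optimal: Summit→Slot 6 ($91), Talus→Slot 2 ($140), Umbra→Slot 4 ($110), Iris→Slot 3 ($150), Flint→Slot 5 ($97) — total 91+140+110+150+97 = $588.
Row-greedy (each advertiser in turn takes its best remaining slot) gives $562, worse by 26.
Next-best assignment: Summit→Slot 4, Talus→Slot 2, Umbra→Slot 5, Iris→Slot 3, Flint→Slot 6 = $580.
Swapping Talus↔Iris (Talus→Slot 3 $138, Iris→Slot 2 $142) loses 10.

Max total: $588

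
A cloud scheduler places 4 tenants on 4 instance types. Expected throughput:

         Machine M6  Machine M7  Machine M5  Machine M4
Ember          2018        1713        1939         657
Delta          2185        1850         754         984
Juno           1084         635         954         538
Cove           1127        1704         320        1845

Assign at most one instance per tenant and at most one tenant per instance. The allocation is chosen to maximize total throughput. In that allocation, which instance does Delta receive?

Delta receives Machine M7.

This is a one-to-one assignment (maximum-weight bipartite matching).
Optimal: Ember→Machine M5 (1939 ops/s), Delta→Machine M7 (1850 ops/s), Juno→Machine M6 (1084 ops/s), Cove→Machine M4 (1845 ops/s) — total 1939+1850+1084+1845 = 6718 ops/s.
Max-entry greedy (repeatedly take the single best remaining cell) gives 6604 ops/s, worse by 114.
Swapping Cove↔Juno (Cove→Machine M6 1127 ops/s, Juno→Machine M4 538 ops/s) loses 1264.
Checked against all permutations: 6718 ops/s is optimal.
Delta's own top instance is Machine M6 (2185 ops/s), but forcing Delta→Machine M6 and reassigning the rest optimally gives only 6697 ops/s — worse by 21.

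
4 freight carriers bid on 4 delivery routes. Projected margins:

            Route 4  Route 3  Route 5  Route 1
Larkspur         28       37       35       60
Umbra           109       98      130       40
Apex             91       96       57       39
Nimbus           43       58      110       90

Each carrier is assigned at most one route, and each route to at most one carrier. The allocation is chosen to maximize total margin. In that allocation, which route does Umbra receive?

Optimal: Larkspur→Route 1 ($60k), Umbra→Route 4 ($109k), Apex→Route 3 ($96k), Nimbus→Route 5 ($110k) — total 60+109+96+110 = $375k.
Row-greedy (each carrier in turn takes its best remaining route) gives $329k, worse by 46.
Umbra's own top route is Route 5 ($130k), but forcing Umbra→Route 5 and reassigning the rest optimally gives only $348k — worse by 27.

Umbra receives Route 4.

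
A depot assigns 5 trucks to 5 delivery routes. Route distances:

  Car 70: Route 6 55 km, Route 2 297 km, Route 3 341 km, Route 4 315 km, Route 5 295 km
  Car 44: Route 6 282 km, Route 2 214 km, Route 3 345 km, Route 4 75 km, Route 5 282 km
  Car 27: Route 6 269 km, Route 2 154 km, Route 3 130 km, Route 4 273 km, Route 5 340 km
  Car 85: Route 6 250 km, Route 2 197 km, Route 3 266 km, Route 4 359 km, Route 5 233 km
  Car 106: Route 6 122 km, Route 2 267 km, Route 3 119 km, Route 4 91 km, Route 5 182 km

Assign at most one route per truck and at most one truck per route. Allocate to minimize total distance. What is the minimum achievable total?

Minimum total: 636 km

Treat this as an assignment problem: match each truck to one route.
Optimal: Car 70→Route 6 (55 km), Car 44→Route 4 (75 km), Car 27→Route 2 (154 km), Car 85→Route 5 (233 km), Car 106→Route 3 (119 km) — total 55+75+154+233+119 = 636 km.
Row-greedy (each truck in turn takes its cheapest remaining route) gives 639 km, worse by 3.
Next-best assignment: Car 70→Route 6, Car 44→Route 4, Car 27→Route 3, Car 85→Route 2, Car 106→Route 5 = 639 km.
Checked against all permutations: 636 km is optimal.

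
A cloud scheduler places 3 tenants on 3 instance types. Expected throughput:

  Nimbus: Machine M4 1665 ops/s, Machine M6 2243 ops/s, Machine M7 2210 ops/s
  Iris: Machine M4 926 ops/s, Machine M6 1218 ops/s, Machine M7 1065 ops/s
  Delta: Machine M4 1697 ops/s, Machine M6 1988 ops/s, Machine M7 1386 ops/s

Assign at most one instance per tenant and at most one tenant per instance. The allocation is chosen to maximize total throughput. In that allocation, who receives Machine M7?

Nimbus receives Machine M7.

Optimal: Nimbus→Machine M7 (2210 ops/s), Iris→Machine M6 (1218 ops/s), Delta→Machine M4 (1697 ops/s) — total 2210+1218+1697 = 5125 ops/s.
Max-entry greedy (repeatedly take the single best remaining cell) gives 5005 ops/s, worse by 120.
Next-best assignment: Nimbus→Machine M7, Iris→Machine M4, Delta→Machine M6 = 5124 ops/s.
Nimbus's own top instance is Machine M6 (2243 ops/s), but forcing Nimbus→Machine M6 and reassigning the rest optimally gives only 5005 ops/s — worse by 120.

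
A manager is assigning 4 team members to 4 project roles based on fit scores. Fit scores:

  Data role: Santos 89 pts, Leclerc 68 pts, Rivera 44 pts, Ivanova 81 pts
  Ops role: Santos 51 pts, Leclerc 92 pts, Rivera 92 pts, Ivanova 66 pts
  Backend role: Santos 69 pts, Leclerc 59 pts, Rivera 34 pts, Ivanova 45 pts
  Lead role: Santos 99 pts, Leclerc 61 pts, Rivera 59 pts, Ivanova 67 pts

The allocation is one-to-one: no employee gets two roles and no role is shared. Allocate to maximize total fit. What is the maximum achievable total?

Max total: 331 pts

Optimal: Santos→Lead role (99 pts), Leclerc→Backend role (59 pts), Rivera→Ops role (92 pts), Ivanova→Data role (81 pts) — total 99+59+92+81 = 331 pts.
Max-entry greedy (repeatedly take the single best remaining cell) gives 306 pts, worse by 25.
Next-best assignment: Santos→Data role, Leclerc→Backend role, Rivera→Ops role, Ivanova→Lead role = 307 pts.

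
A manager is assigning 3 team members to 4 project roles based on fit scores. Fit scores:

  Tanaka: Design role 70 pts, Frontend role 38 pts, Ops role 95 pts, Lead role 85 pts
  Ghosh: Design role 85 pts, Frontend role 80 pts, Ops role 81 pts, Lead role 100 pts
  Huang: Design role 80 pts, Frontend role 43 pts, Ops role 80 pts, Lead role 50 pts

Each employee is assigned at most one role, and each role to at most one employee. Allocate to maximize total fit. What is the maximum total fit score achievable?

Treat this as an assignment problem: match each employee to one role.
Optimal: Tanaka→Ops role (95 pts), Ghosh→Lead role (100 pts), Huang→Design role (80 pts) — total 95+100+80 = 275 pts.
Column-greedy (each role in turn goes to its best remaining employee) gives 223 pts, worse by 52.

Max total: 275 pts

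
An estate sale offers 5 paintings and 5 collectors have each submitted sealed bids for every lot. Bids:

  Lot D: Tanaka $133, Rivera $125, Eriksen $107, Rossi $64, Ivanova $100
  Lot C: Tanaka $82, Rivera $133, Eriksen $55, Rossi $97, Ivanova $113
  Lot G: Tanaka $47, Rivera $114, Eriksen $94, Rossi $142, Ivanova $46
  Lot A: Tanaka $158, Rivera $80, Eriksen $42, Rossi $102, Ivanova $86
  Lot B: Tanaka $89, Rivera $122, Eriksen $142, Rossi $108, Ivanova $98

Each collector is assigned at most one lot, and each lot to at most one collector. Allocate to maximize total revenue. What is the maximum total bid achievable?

Maximum total: $680

Optimal: Tanaka→Lot A ($158), Rivera→Lot D ($125), Eriksen→Lot B ($142), Rossi→Lot G ($142), Ivanova→Lot C ($113) — total 158+125+142+142+113 = $680.
Row-greedy (each collector in turn takes its best remaining lot) gives $675, worse by 5.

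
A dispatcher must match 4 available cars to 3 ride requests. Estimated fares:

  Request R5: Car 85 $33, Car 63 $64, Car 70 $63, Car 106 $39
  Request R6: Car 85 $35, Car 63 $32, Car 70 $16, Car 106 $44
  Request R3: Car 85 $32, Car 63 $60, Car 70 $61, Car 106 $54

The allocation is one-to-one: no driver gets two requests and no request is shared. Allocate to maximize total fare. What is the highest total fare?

Maximum total: $169

Optimal: Car 63→Request R5 ($64), Car 106→Request R6 ($44), Car 70→Request R3 ($61) — total 64+44+61 = $169.
Row-greedy (each driver in turn takes its best remaining request) gives $160, worse by 9.
Checked against all permutations: $169 is optimal.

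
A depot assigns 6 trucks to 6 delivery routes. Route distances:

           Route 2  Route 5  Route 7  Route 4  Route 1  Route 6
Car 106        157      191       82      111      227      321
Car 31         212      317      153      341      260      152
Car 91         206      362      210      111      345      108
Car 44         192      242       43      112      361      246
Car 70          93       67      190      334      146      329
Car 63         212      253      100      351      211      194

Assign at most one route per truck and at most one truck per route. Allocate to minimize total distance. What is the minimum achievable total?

Min total: 741 km

Optimal: Car 106→Route 2 (157 km), Car 31→Route 6 (152 km), Car 91→Route 4 (111 km), Car 44→Route 7 (43 km), Car 70→Route 5 (67 km), Car 63→Route 1 (211 km) — total 157+152+111+43+67+211 = 741 km.
Min-entry greedy (repeatedly take the single cheapest remaining cell) gives 752 km, worse by 11.
Next-best assignment: Car 106→Route 4, Car 31→Route 2, Car 91→Route 6, Car 44→Route 7, Car 70→Route 5, Car 63→Route 1 = 752 km.
No other one-to-one assignment undercuts 741 km.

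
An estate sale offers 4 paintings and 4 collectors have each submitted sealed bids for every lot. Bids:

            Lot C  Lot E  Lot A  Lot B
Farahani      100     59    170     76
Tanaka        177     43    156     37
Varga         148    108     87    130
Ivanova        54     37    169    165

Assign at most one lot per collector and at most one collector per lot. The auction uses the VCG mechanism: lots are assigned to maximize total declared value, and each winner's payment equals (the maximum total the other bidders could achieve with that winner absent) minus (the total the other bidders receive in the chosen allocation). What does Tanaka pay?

Efficient allocation: Farahani→Lot A ($170), Tanaka→Lot C ($177), Varga→Lot E ($108), Ivanova→Lot B ($165); total welfare W = $620.
Tanaka receives Lot C at value $177, so the others get W − 177 = $443.
Without Tanaka: best allocation of the remaining 3 bidders over all 4 lots is Farahani→Lot A ($170), Varga→Lot C ($148), Ivanova→Lot B ($165), total $483.
VCG payment = (others' best without Tanaka) − (others' welfare with Tanaka) = 483 − 443 = $40.

Tanaka pays $40.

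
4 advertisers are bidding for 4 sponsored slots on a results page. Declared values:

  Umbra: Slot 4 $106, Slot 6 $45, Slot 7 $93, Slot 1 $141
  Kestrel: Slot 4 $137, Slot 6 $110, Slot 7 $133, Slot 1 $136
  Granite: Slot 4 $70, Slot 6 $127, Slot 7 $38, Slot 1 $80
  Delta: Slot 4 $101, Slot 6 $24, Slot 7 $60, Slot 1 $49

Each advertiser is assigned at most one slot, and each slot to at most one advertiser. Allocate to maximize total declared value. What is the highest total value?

Optimal: Umbra→Slot 1 ($141), Kestrel→Slot 7 ($133), Granite→Slot 6 ($127), Delta→Slot 4 ($101) — total 141+133+127+101 = $502.
Max-entry greedy (repeatedly take the single best remaining cell) gives $465, worse by 37.
Next-best assignment: Umbra→Slot 1, Kestrel→Slot 4, Granite→Slot 6, Delta→Slot 7 = $465.

Maximum total: $502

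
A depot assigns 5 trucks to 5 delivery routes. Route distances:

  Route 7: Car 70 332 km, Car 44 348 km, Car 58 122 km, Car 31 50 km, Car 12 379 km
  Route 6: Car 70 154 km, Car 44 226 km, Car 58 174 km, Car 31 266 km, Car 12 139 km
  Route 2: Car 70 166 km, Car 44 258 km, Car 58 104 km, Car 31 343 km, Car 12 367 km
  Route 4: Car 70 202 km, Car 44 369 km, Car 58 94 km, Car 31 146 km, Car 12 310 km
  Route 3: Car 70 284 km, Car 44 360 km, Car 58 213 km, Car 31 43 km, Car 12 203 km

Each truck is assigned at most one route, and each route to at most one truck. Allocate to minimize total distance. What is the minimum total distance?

Minimum total: 739 km

Optimal: Car 70→Route 2 (166 km), Car 44→Route 6 (226 km), Car 58→Route 4 (94 km), Car 31→Route 7 (50 km), Car 12→Route 3 (203 km) — total 166+226+94+50+203 = 739 km.
Min-entry greedy (repeatedly take the single cheapest remaining cell) gives 790 km, worse by 51.
Next-best assignment: Car 70→Route 6, Car 44→Route 2, Car 58→Route 4, Car 31→Route 7, Car 12→Route 3 = 759 km.
Checked against all permutations: 739 km is optimal.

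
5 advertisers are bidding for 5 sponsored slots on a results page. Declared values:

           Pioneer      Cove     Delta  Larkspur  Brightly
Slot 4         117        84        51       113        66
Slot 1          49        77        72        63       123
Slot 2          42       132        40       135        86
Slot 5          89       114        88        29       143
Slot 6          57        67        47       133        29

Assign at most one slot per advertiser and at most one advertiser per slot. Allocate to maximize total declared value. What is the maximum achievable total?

Maximum total: $597

Optimal: Pioneer→Slot 4 ($117), Cove→Slot 2 ($132), Delta→Slot 1 ($72), Larkspur→Slot 6 ($133), Brightly→Slot 5 ($143) — total 117+132+72+133+143 = $597.
Every other assignment is strictly worse.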